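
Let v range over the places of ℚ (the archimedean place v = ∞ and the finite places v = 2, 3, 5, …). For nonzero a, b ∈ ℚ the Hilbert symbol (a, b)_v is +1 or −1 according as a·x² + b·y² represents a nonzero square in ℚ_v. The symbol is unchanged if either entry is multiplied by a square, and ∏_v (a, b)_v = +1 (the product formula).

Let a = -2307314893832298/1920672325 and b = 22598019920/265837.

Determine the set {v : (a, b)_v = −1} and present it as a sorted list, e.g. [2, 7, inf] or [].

(a, b) ≡ (-546, 65) mod (ℚ^×)²; places V = {2, 3, 5, 7, 11, 13, 17, ∞}.
(a,b)_13: α=-3, u≡1; β=-3, v≡2 (mod 13); (1|13)=+1, (2|13)=-1; sign (−1)^0·+1^-3·-1^-3 = -1.
(a,b)_3: α=5, u≡1; β=0, v≡2 (mod 3); (1|3)=+1, (2|3)=-1; sign (−1)^0·+1^0·-1^5 = -1.
(a,b)_2: α=1, β=4; u≡7, v≡1 (mod 8); ε(u)ε(v)=1·0, αω(v)=1·0, βω(u)=4·0; sum ≡ 0  ⇒  +1.
(a,b)_11: α=-2, u≡4; β=-2, v≡10 (mod 11); (4|11)=+1, (10|11)=-1; sign (−1)^0·+1^-2·-1^-2 = +1.
(a,b)_5: α=-2, u≡4; β=1, v≡2 (mod 5); (4|5)=+1, (2|5)=-1; sign (−1)^0·+1^1·-1^-2 = +1.
(a,b)_17: α=-2, u≡4; β=0, v≡3 (mod 17); (4|17)=+1, (3|17)=-1; sign (−1)^0·+1^0·-1^-2 = +1.
(a,b)_7: α=15, u≡5; β=10, v≡2 (mod 7); (5|7)=-1, (2|7)=+1; sign (−1)^0·-1^10·+1^15 = +1.
(a,b)_∞: sgn(-546)=−, sgn(65)=+, so +1.
Ram(-546, 65) = {3, 13}; no ℚ_3-point on the conic.

[3, 13]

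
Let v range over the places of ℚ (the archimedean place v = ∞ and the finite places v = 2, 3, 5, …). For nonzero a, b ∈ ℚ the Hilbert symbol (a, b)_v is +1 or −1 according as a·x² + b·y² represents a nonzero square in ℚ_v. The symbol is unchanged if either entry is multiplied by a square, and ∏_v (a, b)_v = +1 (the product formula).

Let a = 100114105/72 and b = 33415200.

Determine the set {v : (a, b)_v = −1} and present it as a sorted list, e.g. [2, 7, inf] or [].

(a, b) ≡ (2210, 9282) mod (ℚ^×)²; places V = {2, 3, 5, 7, 13, 17, 43, ∞}.
(a,b)_13: α=1, u≡4; β=1, v≡1 (mod 13); (4|13)=+1, (1|13)=+1; sign (−1)^0·+1^1·+1^1 = +1.
(a,b)_17: α=1, u≡11; β=1, v≡9 (mod 17); (11|17)=-1, (9|17)=+1; sign (−1)^0·-1^1·+1^1 = -1.
(a,b)_∞: sgn(2210)=+, sgn(9282)=+, so +1.
(a,b)_7: α=2, u≡3; β=1, v≡6 (mod 7); (3|7)=-1, (6|7)=-1; sign (−1)^0·-1^1·-1^2 = -1.
(a,b)_3: α=-2, u≡2; β=3, v≡1 (mod 3); (2|3)=-1, (1|3)=+1; sign (−1)^0·-1^3·+1^-2 = -1.
(a,b)_5: α=1, u≡3; β=2, v≡3 (mod 5); (3|5)=-1, (3|5)=-1; sign (−1)^0·-1^2·-1^1 = -1.
(a,b)_2: α=-3, β=5; u≡1, v≡1 (mod 8); ε(u)ε(v)=0·0, αω(v)=-3·0, βω(u)=5·0; sum ≡ 0  ⇒  +1.
(a,b)_43: α=2, u≡24; β=0, v≡29 (mod 43); (24|43)=+1, (29|43)=-1; sign (−1)^0·+1^0·-1^2 = +1.
(2210, 9282 / ℚ) ramifies at {3, 5, 7, 17}: a division algebra.

[3, 5, 7, 17]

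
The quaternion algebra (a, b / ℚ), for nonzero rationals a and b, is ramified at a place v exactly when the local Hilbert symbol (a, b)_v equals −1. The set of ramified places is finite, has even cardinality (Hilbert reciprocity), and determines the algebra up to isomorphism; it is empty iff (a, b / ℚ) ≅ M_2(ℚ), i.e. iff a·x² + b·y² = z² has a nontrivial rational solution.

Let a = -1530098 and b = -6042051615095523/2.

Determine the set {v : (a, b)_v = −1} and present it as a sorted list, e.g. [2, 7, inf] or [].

Mod squares: a ≡ -1530098, b ≡ -2294. Check v ∈ {∞, 2, 3, 23, 29, 31, 37}.
v=31: a=31^1·(≡25), b=31^3·(≡5) mod 31; (25|31)=+1, (5|31)=+1; (−1)^{1·3·15}·(+1)^3·(+1)^1 = -1.
v=3: a=3^0·(≡1), b=3^2·(≡1) mod 3; (1|3)=+1, (1|3)=+1; (−1)^{0·2·1}·(+1)^2·(+1)^0 = +1.
v=37: a=37^1·(≡12), b=37^3·(≡10) mod 37; (12|37)=+1, (10|37)=+1; (−1)^{1·3·18}·(+1)^3·(+1)^1 = +1.
v=2: v_2(a)=1, v_2(b)=-1; units ≡ 7, 5 (mod 8); ε·ε+αω+βω = 1·0+1·1+-1·0 ≡ 1  ⇒  (a,b)_2 = -1.
v=23: a=23^1·(≡13), b=23^2·(≡4) mod 23; (13|23)=+1, (4|23)=+1; (−1)^{1·2·11}·(+1)^2·(+1)^1 = +1.
v=∞: -1530098 < 0 and -2294 < 0  ⇒  (a,b)_∞ = -1.
v=29: a=29^1·(≡18), b=29^2·(≡26) mod 29; (18|29)=-1, (26|29)=-1; (−1)^{1·2·14}·(-1)^2·(-1)^1 = -1.
|Ram(-1530098, -2294)| = 4, even; anisotropic at {2, 29, 31, ∞}.

[2, 29, 31, inf]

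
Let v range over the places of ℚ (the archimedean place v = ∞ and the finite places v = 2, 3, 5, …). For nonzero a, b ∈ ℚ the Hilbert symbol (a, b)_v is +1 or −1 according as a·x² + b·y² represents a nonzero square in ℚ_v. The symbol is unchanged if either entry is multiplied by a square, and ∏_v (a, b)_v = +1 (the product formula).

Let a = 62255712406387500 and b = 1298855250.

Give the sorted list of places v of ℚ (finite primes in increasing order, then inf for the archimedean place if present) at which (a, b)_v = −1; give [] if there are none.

[2, 5, 7, 11]

Mod squares: a ≡ 195, b ≡ 13090. Check v ∈ {∞, 2, 3, 5, 7, 11, 13, 17}.
v=11: a=11^2·(≡10), b=11^1·(≡10) mod 11; (10|11)=-1, (10|11)=-1; (−1)^{2·1·5}·(-1)^1·(-1)^2 = -1.
v=∞: 195 > 0 and 13090 > 0  ⇒  (a,b)_∞ = +1.
v=13: a=13^3·(≡2), b=13^0·(≡4) mod 13; (2|13)=-1, (4|13)=+1; (−1)^{3·0·6}·(-1)^0·(+1)^3 = +1.
v=5: a=5^5·(≡4), b=5^3·(≡2) mod 5; (4|5)=+1, (2|5)=-1; (−1)^{5·3·2}·(+1)^3·(-1)^5 = -1.
v=7: a=7^4·(≡6), b=7^3·(≡2) mod 7; (6|7)=-1, (2|7)=+1; (−1)^{4·3·3}·(-1)^3·(+1)^4 = -1.
v=17: a=17^2·(≡2), b=17^1·(≡14) mod 17; (2|17)=+1, (14|17)=-1; (−1)^{2·1·8}·(+1)^1·(-1)^2 = +1.
v=2: v_2(a)=2, v_2(b)=1; units ≡ 3, 1 (mod 8); ε·ε+αω+βω = 1·0+2·0+1·1 ≡ 1  ⇒  (a,b)_2 = -1.
v=3: a=3^3·(≡2), b=3^4·(≡1) mod 3; (2|3)=-1, (1|3)=+1; (−1)^{3·4·1}·(-1)^4·(+1)^3 = +1.
(195, 13090 / ℚ) ramifies at {2, 5, 7, 11}: a division algebra.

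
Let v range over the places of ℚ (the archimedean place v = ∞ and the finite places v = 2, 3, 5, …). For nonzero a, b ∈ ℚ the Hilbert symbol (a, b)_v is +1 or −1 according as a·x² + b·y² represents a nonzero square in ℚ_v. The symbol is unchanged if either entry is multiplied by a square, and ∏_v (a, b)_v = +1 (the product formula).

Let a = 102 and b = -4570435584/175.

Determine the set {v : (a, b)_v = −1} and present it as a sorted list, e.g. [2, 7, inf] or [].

Mod squares: a ≡ 102, b ≡ -3003. Check v ∈ {∞, 2, 3, 5, 7, 11, 13, 17}.
v=∞: 102 > 0 and -3003 < 0  ⇒  (a,b)_∞ = +1.
v=7: a=7^0·(≡4), b=7^-1·(≡5) mod 7; (4|7)=+1, (5|7)=-1; (−1)^{0·-1·3}·(+1)^-1·(-1)^0 = +1.
v=17: a=17^1·(≡6), b=17^2·(≡14) mod 17; (6|17)=-1, (14|17)=-1; (−1)^{1·2·8}·(-1)^2·(-1)^1 = -1.
v=5: a=5^0·(≡2), b=5^-2·(≡3) mod 5; (2|5)=-1, (3|5)=-1; (−1)^{0·-2·2}·(-1)^-2·(-1)^0 = +1.
v=11: a=11^0·(≡3), b=11^1·(≡10) mod 11; (3|11)=+1, (10|11)=-1; (−1)^{0·1·5}·(+1)^1·(-1)^0 = +1.
v=13: a=13^0·(≡11), b=13^1·(≡1) mod 13; (11|13)=-1, (1|13)=+1; (−1)^{0·1·6}·(-1)^1·(+1)^0 = -1.
v=3: a=3^1·(≡1), b=3^3·(≡1) mod 3; (1|3)=+1, (1|3)=+1; (−1)^{1·3·1}·(+1)^3·(+1)^1 = -1.
v=2: v_2(a)=1, v_2(b)=12; units ≡ 3, 5 (mod 8); ε·ε+αω+βω = 1·0+1·1+12·1 ≡ 1  ⇒  (a,b)_2 = -1.
Ram(102, -3003) = {2, 3, 13, 17}; no ℚ_2-point on the conic.

[2, 3, 13, 17]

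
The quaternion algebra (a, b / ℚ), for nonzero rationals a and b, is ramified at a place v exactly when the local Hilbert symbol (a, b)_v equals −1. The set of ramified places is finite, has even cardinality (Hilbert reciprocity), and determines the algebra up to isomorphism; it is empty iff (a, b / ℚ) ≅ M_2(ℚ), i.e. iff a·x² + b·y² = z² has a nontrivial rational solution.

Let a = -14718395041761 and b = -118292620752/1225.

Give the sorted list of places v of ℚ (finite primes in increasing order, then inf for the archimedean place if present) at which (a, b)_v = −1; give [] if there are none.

Mod squares: a ≡ -45849, b ≡ -821476533. Check v ∈ {∞, 2, 3, 5, 7, 17, 19, 23, 29, 31, 41}.
v=41: a=41^2·(≡17), b=41^1·(≡1) mod 41; (17|41)=-1, (1|41)=+1; (−1)^{2·1·20}·(-1)^1·(+1)^2 = -1.
v=23: a=23^2·(≡2), b=23^1·(≡7) mod 23; (2|23)=+1, (7|23)=-1; (−1)^{2·1·11}·(+1)^1·(-1)^2 = +1.
v=2: v_2(a)=0, v_2(b)=4; units ≡ 7, 3 (mod 8); ε·ε+αω+βω = 1·1+0·1+4·0 ≡ 1  ⇒  (a,b)_2 = -1.
v=31: a=31^1·(≡9), b=31^1·(≡12) mod 31; (9|31)=+1, (12|31)=-1; (−1)^{1·1·15}·(+1)^1·(-1)^1 = +1.
v=19: a=19^2·(≡16), b=19^1·(≡15) mod 19; (16|19)=+1, (15|19)=-1; (−1)^{2·1·9}·(+1)^1·(-1)^2 = +1.
v=5: a=5^0·(≡4), b=5^-2·(≡2) mod 5; (4|5)=+1, (2|5)=-1; (−1)^{0·-2·2}·(+1)^-2·(-1)^0 = +1.
v=29: a=29^1·(≡2), b=29^1·(≡10) mod 29; (2|29)=-1, (10|29)=-1; (−1)^{1·1·14}·(-1)^1·(-1)^1 = +1.
v=17: a=17^1·(≡6), b=17^1·(≡3) mod 17; (6|17)=-1, (3|17)=-1; (−1)^{1·1·8}·(-1)^1·(-1)^1 = +1.
v=7: a=7^0·(≡2), b=7^-2·(≡4) mod 7; (2|7)=+1, (4|7)=+1; (−1)^{0·-2·3}·(+1)^-2·(+1)^0 = +1.
v=∞: -45849 < 0 and -821476533 < 0  ⇒  (a,b)_∞ = -1.
v=3: a=3^1·(≡2), b=3^3·(≡2) mod 3; (2|3)=-1, (2|3)=-1; (−1)^{1·3·1}·(-1)^3·(-1)^1 = -1.
(-45849, -821476533 / ℚ) ramifies at {2, 3, 41, ∞}: a division algebra.

[2, 3, 41, inf]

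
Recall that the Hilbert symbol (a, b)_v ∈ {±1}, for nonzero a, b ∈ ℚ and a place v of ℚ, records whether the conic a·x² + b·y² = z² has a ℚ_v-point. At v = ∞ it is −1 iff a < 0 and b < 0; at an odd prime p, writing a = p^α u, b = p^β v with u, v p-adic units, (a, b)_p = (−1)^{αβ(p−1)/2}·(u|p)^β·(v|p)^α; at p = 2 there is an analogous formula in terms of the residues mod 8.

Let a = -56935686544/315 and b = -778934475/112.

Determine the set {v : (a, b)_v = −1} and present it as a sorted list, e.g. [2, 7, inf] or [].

[5, inf]

Mod squares: a ≡ -35, b ≡ -77. Check v ∈ {∞, 2, 3, 5, 7, 11, 17, 29}.
v=3: a=3^-2·(≡1), b=3^4·(≡1) mod 3; (1|3)=+1, (1|3)=+1; (−1)^{-2·4·1}·(+1)^4·(+1)^-2 = +1.
v=17: a=17^2·(≡13), b=17^2·(≡16) mod 17; (13|17)=+1, (16|17)=+1; (−1)^{2·2·8}·(+1)^2·(+1)^2 = +1.
v=5: a=5^-1·(≡2), b=5^2·(≡3) mod 5; (2|5)=-1, (3|5)=-1; (−1)^{-1·2·2}·(-1)^2·(-1)^-1 = -1.
v=∞: -35 < 0 and -77 < 0  ⇒  (a,b)_∞ = -1.
v=7: a=7^-1·(≡4), b=7^-1·(≡5) mod 7; (4|7)=+1, (5|7)=-1; (−1)^{-1·-1·3}·(+1)^-1·(-1)^-1 = +1.
v=29: a=29^2·(≡16), b=29^0·(≡18) mod 29; (16|29)=+1, (18|29)=-1; (−1)^{2·0·14}·(+1)^0·(-1)^2 = +1.
v=11: a=11^4·(≡5), b=11^3·(≡4) mod 11; (5|11)=+1, (4|11)=+1; (−1)^{4·3·5}·(+1)^3·(+1)^4 = +1.
v=2: v_2(a)=4, v_2(b)=-4; units ≡ 5, 3 (mod 8); ε·ε+αω+βω = 0·1+4·1+-4·1 ≡ 0  ⇒  (a,b)_2 = +1.
|Ram(-35, -77)| = 2, even; anisotropic at {5, ∞}.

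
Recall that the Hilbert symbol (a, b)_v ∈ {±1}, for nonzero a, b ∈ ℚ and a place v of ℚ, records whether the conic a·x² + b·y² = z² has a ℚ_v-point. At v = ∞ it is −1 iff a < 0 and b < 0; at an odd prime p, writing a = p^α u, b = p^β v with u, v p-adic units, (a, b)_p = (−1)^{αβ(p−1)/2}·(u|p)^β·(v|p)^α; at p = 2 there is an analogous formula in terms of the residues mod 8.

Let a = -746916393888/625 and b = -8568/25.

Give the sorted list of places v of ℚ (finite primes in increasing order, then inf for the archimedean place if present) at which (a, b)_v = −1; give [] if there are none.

(a, b) ≡ (-4522, -238) mod (ℚ^×)²; places V = {2, 3, 5, 7, 17, 19, ∞}.
(a,b)_17: α=3, u≡6; β=1, v≡5 (mod 17); (6|17)=-1, (5|17)=-1; sign (−1)^0·-1^1·-1^3 = +1.
(a,b)_5: α=-4, u≡2; β=-2, v≡2 (mod 5); (2|5)=-1, (2|5)=-1; sign (−1)^0·-1^-2·-1^-4 = +1.
(a,b)_∞: sgn(-4522)=−, sgn(-238)=−, so -1.
(a,b)_2: α=5, β=3; u≡3, v≡1 (mod 8); ε(u)ε(v)=1·0, αω(v)=5·0, βω(u)=3·1; sum ≡ 1  ⇒  -1.
(a,b)_3: α=6, u≡2; β=2, v≡2 (mod 3); (2|3)=-1, (2|3)=-1; sign (−1)^0·-1^2·-1^6 = +1.
(a,b)_19: α=1, u≡16; β=0, v≡16 (mod 19); (16|19)=+1, (16|19)=+1; sign (−1)^0·+1^0·+1^1 = +1.
(a,b)_7: α=3, u≡3; β=1, v≡2 (mod 7); (3|7)=-1, (2|7)=+1; sign (−1)^1·-1^1·+1^3 = +1.
|Ram(-4522, -238)| = 2, even; anisotropic at {2, ∞}.

[2, inf]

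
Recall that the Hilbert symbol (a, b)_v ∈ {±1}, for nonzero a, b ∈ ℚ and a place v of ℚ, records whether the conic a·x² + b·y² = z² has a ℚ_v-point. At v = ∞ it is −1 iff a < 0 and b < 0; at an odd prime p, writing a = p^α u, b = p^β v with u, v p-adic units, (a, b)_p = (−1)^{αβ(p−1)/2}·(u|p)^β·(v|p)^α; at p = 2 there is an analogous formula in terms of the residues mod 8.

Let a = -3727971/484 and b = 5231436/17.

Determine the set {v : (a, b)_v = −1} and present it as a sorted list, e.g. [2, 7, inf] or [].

[7, 17, 19, 31]

(a, b) ≡ (-2451, 453747) mod (ℚ^×)²; places V = {2, 3, 7, 11, 13, 17, 19, 31, 41, 43, ∞}.
(a,b)_43: α=1, u≡7; β=0, v≡21 (mod 43); (7|43)=-1, (21|43)=+1; sign (−1)^0·-1^0·+1^1 = +1.
(a,b)_17: α=0, u≡14; β=-1, v≡9 (mod 17); (14|17)=-1, (9|17)=+1; sign (−1)^0·-1^-1·+1^0 = -1.
(a,b)_19: α=1, u≡11; β=0, v≡12 (mod 19); (11|19)=+1, (12|19)=-1; sign (−1)^0·+1^0·-1^1 = -1.
(a,b)_11: α=-2, u≡7; β=0, v≡2 (mod 11); (7|11)=-1, (2|11)=-1; sign (−1)^0·-1^0·-1^-2 = +1.
(a,b)_41: α=0, u≡16; β=1, v≡34 (mod 41); (16|41)=+1, (34|41)=-1; sign (−1)^0·+1^1·-1^0 = +1.
(a,b)_3: α=3, u≡2; β=1, v≡1 (mod 3); (2|3)=-1, (1|3)=+1; sign (−1)^1·-1^1·+1^3 = +1.
(a,b)_31: α=0, u≡21; β=1, v≡5 (mod 31); (21|31)=-1, (5|31)=+1; sign (−1)^0·-1^1·+1^0 = -1.
(a,b)_7: α=0, u≡5; β=3, v≡2 (mod 7); (5|7)=-1, (2|7)=+1; sign (−1)^0·-1^3·+1^0 = -1.
(a,b)_13: α=2, u≡5; β=0, v≡7 (mod 13); (5|13)=-1, (7|13)=-1; sign (−1)^0·-1^0·-1^2 = +1.
(a,b)_2: α=-2, β=2; u≡5, v≡3 (mod 8); ε(u)ε(v)=0·1, αω(v)=-2·1, βω(u)=2·1; sum ≡ 0  ⇒  +1.
(a,b)_∞: sgn(-2451)=−, sgn(453747)=+, so +1.
|Ram(-2451, 453747)| = 4, even; anisotropic at {7, 17, 19, 31}.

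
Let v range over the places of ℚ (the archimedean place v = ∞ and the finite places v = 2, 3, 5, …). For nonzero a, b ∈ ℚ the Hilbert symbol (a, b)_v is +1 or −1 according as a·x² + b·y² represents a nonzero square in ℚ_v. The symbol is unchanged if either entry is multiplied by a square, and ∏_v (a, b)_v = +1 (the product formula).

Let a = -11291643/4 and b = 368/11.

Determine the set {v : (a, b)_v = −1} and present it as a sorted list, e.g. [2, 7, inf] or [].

[23, 29]

Mod squares: a ≡ -139403, b ≡ 253. Check v ∈ {∞, 2, 3, 11, 19, 23, 29}.
v=∞: -139403 < 0 and 253 > 0  ⇒  (a,b)_∞ = +1.
v=3: a=3^4·(≡1), b=3^0·(≡1) mod 3; (1|3)=+1, (1|3)=+1; (−1)^{4·0·1}·(+1)^0·(+1)^4 = +1.
v=29: a=29^1·(≡4), b=29^0·(≡15) mod 29; (4|29)=+1, (15|29)=-1; (−1)^{1·0·14}·(+1)^0·(-1)^1 = -1.
v=11: a=11^1·(≡10), b=11^-1·(≡5) mod 11; (10|11)=-1, (5|11)=+1; (−1)^{1·-1·5}·(-1)^-1·(+1)^1 = +1.
v=2: v_2(a)=-2, v_2(b)=4; units ≡ 5, 5 (mod 8); ε·ε+αω+βω = 0·0+-2·1+4·1 ≡ 0  ⇒  (a,b)_2 = +1.
v=19: a=19^1·(≡1), b=19^0·(≡11) mod 19; (1|19)=+1, (11|19)=+1; (−1)^{1·0·9}·(+1)^0·(+1)^1 = +1.
v=23: a=23^1·(≡10), b=23^1·(≡14) mod 23; (10|23)=-1, (14|23)=-1; (−1)^{1·1·11}·(-1)^1·(-1)^1 = -1.
|Ram(-139403, 253)| = 2, even; anisotropic at {23, 29}.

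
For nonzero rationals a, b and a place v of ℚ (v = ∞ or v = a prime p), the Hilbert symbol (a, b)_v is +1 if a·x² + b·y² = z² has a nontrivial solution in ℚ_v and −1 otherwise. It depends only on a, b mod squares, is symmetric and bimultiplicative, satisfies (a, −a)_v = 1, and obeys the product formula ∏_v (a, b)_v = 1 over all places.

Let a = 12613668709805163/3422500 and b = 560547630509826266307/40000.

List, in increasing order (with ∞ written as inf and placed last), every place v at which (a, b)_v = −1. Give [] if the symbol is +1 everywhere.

[2, 11, 13, 31]

(a, b) ≡ (403, 3003) mod (ℚ^×)²; places V = {2, 3, 5, 7, 11, 13, 17, 23, 31, 37, ∞}.
(a,b)_3: α=10, u≡1; β=5, v≡2 (mod 3); (1|3)=+1, (2|3)=-1; sign (−1)^0·+1^5·-1^10 = +1.
(a,b)_2: α=-2, β=-6; u≡3, v≡3 (mod 8); ε(u)ε(v)=1·1, αω(v)=-2·1, βω(u)=-6·1; sum ≡ 1  ⇒  -1.
(a,b)_∞: sgn(403)=+, sgn(3003)=+, so +1.
(a,b)_7: α=2, u≡4; β=5, v≡4 (mod 7); (4|7)=+1, (4|7)=+1; sign (−1)^0·+1^5·+1^2 = +1.
(a,b)_17: α=0, u≡6; β=2, v≡6 (mod 17); (6|17)=-1, (6|17)=-1; sign (−1)^0·-1^2·-1^0 = +1.
(a,b)_13: α=3, u≡6; β=5, v≡3 (mod 13); (6|13)=-1, (3|13)=+1; sign (−1)^0·-1^5·+1^3 = -1.
(a,b)_37: α=-2, u≡4; β=0, v≡31 (mod 37); (4|37)=+1, (31|37)=-1; sign (−1)^0·+1^0·-1^-2 = +1.
(a,b)_31: α=1, u≡15; β=2, v≡21 (mod 31); (15|31)=-1, (21|31)=-1; sign (−1)^0·-1^2·-1^1 = -1.
(a,b)_11: α=2, u≡2; β=3, v≡3 (mod 11); (2|11)=-1, (3|11)=+1; sign (−1)^0·-1^3·+1^2 = -1.
(a,b)_23: α=2, u≡3; β=0, v≡6 (mod 23); (3|23)=+1, (6|23)=+1; sign (−1)^0·+1^0·+1^2 = +1.
(a,b)_5: α=-4, u≡3; β=-4, v≡3 (mod 5); (3|5)=-1, (3|5)=-1; sign (−1)^0·-1^-4·-1^-4 = +1.
Ram(403, 3003) = {2, 11, 13, 31}; no ℚ_2-point on the conic.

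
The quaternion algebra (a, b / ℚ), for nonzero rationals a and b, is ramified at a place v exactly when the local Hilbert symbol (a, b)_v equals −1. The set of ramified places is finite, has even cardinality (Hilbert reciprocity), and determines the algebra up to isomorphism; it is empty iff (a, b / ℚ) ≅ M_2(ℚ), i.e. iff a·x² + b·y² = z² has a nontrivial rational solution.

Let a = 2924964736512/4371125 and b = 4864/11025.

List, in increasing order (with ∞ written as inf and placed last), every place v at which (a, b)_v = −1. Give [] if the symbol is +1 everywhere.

[13, 19]

(a, b) ≡ (390, 19) mod (ℚ^×)²; places V = {2, 3, 5, 7, 11, 13, 17, 19, ∞}.
(a,b)_17: α=-2, u≡15; β=0, v≡4 (mod 17); (15|17)=+1, (4|17)=+1; sign (−1)^0·+1^0·+1^-2 = +1.
(a,b)_2: α=9, β=8; u≡3, v≡3 (mod 8); ε(u)ε(v)=1·1, αω(v)=9·1, βω(u)=8·1; sum ≡ 0  ⇒  +1.
(a,b)_3: α=1, u≡1; β=-2, v≡1 (mod 3); (1|3)=+1, (1|3)=+1; sign (−1)^0·+1^-2·+1^1 = +1.
(a,b)_7: α=4, u≡3; β=-2, v≡6 (mod 7); (3|7)=-1, (6|7)=-1; sign (−1)^0·-1^-2·-1^4 = +1.
(a,b)_19: α=2, u≡13; β=1, v≡17 (mod 19); (13|19)=-1, (17|19)=+1; sign (−1)^0·-1^1·+1^2 = -1.
(a,b)_13: α=3, u≡10; β=0, v≡2 (mod 13); (10|13)=+1, (2|13)=-1; sign (−1)^0·+1^0·-1^3 = -1.
(a,b)_11: α=-2, u≡5; β=0, v≡8 (mod 11); (5|11)=+1, (8|11)=-1; sign (−1)^0·+1^0·-1^-2 = +1.
(a,b)_5: α=-3, u≡3; β=-2, v≡4 (mod 5); (3|5)=-1, (4|5)=+1; sign (−1)^0·-1^-2·+1^-3 = +1.
(a,b)_∞: sgn(390)=+, sgn(19)=+, so +1.
(390, 19 / ℚ) ramifies at {13, 19}: a division algebra.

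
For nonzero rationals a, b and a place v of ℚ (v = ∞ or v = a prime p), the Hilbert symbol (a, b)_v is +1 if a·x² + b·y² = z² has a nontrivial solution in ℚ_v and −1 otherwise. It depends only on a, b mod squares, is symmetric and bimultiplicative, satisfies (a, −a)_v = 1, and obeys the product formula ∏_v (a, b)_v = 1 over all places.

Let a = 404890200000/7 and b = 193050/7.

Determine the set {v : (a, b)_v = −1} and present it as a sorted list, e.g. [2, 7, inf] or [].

[11, 13]

(a, b) ≡ (385, 6006) mod (ℚ^×)²; places V = {2, 3, 5, 7, 11, 13, ∞}.
(a,b)_∞: sgn(385)=+, sgn(6006)=+, so +1.
(a,b)_7: α=-1, u≡6; β=-1, v≡4 (mod 7); (6|7)=-1, (4|7)=+1; sign (−1)^1·-1^-1·+1^-1 = +1.
(a,b)_11: α=3, u≡7; β=1, v≡7 (mod 11); (7|11)=-1, (7|11)=-1; sign (−1)^1·-1^1·-1^3 = -1.
(a,b)_2: α=6, β=1; u≡1, v≡3 (mod 8); ε(u)ε(v)=0·1, αω(v)=6·1, βω(u)=1·0; sum ≡ 0  ⇒  +1.
(a,b)_13: α=2, u≡5; β=1, v≡8 (mod 13); (5|13)=-1, (8|13)=-1; sign (−1)^0·-1^1·-1^2 = -1.
(a,b)_5: α=5, u≡2; β=2, v≡1 (mod 5); (2|5)=-1, (1|5)=+1; sign (−1)^0·-1^2·+1^5 = +1.
(a,b)_3: α=2, u≡1; β=3, v≡1 (mod 3); (1|3)=+1, (1|3)=+1; sign (−1)^0·+1^3·+1^2 = +1.
(385, 6006 / ℚ) ramifies at {11, 13}: a division algebra.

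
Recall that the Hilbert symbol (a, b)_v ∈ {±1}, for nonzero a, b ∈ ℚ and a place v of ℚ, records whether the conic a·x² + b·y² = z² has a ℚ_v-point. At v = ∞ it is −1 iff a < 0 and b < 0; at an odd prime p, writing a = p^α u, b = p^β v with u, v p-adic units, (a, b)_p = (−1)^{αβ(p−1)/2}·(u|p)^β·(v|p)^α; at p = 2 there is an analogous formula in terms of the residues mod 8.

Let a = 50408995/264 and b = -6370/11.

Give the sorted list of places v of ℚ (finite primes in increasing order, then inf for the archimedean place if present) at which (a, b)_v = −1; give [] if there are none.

(a, b) ≡ (1385670, -1430) mod (ℚ^×)²; places V = {2, 3, 5, 7, 11, 13, 17, 19, ∞}.
(a,b)_∞: sgn(1385670)=+, sgn(-1430)=−, so +1.
(a,b)_2: α=-3, β=1; u≡3, v≡5 (mod 8); ε(u)ε(v)=1·0, αω(v)=-3·1, βω(u)=1·1; sum ≡ 0  ⇒  +1.
(a,b)_3: α=-1, u≡1; β=0, v≡1 (mod 3); (1|3)=+1, (1|3)=+1; sign (−1)^0·+1^0·+1^-1 = +1.
(a,b)_7: α=4, u≡6; β=2, v≡6 (mod 7); (6|7)=-1, (6|7)=-1; sign (−1)^0·-1^2·-1^4 = +1.
(a,b)_11: α=-1, u≡5; β=-1, v≡10 (mod 11); (5|11)=+1, (10|11)=-1; sign (−1)^1·+1^-1·-1^-1 = +1.
(a,b)_13: α=1, u≡10; β=1, v≡11 (mod 13); (10|13)=+1, (11|13)=-1; sign (−1)^0·+1^1·-1^1 = -1.
(a,b)_19: α=1, u≡18; β=0, v≡3 (mod 19); (18|19)=-1, (3|19)=-1; sign (−1)^0·-1^0·-1^1 = -1.
(a,b)_17: α=1, u≡3; β=0, v≡2 (mod 17); (3|17)=-1, (2|17)=+1; sign (−1)^0·-1^0·+1^1 = +1.
(a,b)_5: α=1, u≡1; β=1, v≡1 (mod 5); (1|5)=+1, (1|5)=+1; sign (−1)^0·+1^1·+1^1 = +1.
|Ram(1385670, -1430)| = 2, even; anisotropic at {13, 19}.

[13, 19]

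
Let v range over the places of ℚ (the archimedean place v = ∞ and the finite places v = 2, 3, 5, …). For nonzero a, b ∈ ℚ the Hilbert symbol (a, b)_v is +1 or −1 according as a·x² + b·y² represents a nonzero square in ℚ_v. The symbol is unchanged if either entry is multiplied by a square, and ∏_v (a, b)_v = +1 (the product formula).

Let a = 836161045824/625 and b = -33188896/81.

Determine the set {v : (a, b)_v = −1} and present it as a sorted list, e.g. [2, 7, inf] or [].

(a, b) ≡ (741, -34) mod (ℚ^×)²; places V = {2, 3, 5, 13, 17, 19, ∞}.
(a,b)_5: α=-4, u≡4; β=0, v≡4 (mod 5); (4|5)=+1, (4|5)=+1; sign (−1)^0·+1^0·+1^-4 = +1.
(a,b)_3: α=1, u≡1; β=-4, v≡2 (mod 3); (1|3)=+1, (2|3)=-1; sign (−1)^0·+1^-4·-1^1 = -1.
(a,b)_19: α=3, u≡9; β=2, v≡1 (mod 19); (9|19)=+1, (1|19)=+1; sign (−1)^0·+1^2·+1^3 = +1.
(a,b)_∞: sgn(741)=+, sgn(-34)=−, so +1.
(a,b)_13: α=3, u≡6; β=2, v≡11 (mod 13); (6|13)=-1, (11|13)=-1; sign (−1)^0·-1^2·-1^3 = -1.
(a,b)_2: α=6, β=5; u≡5, v≡7 (mod 8); ε(u)ε(v)=0·1, αω(v)=6·0, βω(u)=5·1; sum ≡ 1  ⇒  -1.
(a,b)_17: α=2, u≡11; β=1, v≡2 (mod 17); (11|17)=-1, (2|17)=+1; sign (−1)^0·-1^1·+1^2 = -1.
|Ram(741, -34)| = 4, even; anisotropic at {2, 3, 13, 17}.

[2, 3, 13, 17]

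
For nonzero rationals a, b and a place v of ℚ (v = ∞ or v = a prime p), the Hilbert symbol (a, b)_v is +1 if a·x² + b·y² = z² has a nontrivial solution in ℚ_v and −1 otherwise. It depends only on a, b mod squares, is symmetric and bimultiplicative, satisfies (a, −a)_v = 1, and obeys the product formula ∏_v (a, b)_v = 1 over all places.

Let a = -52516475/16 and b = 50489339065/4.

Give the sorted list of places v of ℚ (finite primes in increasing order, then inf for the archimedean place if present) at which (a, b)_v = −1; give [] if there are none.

[11, 19]

(a, b) ≡ (-11, 2185) mod (ℚ^×)²; places V = {2, 5, 11, 19, 23, ∞}.
(a,b)_11: α=1, u≡10; β=2, v≡2 (mod 11); (10|11)=-1, (2|11)=-1; sign (−1)^0·-1^2·-1^1 = -1.
(a,b)_19: α=2, u≡10; β=3, v≡9 (mod 19); (10|19)=-1, (9|19)=+1; sign (−1)^0·-1^3·+1^2 = -1.
(a,b)_∞: sgn(-11)=−, sgn(2185)=+, so +1.
(a,b)_2: α=-4, β=-2; u≡5, v≡1 (mod 8); ε(u)ε(v)=0·0, αω(v)=-4·0, βω(u)=-2·1; sum ≡ 0  ⇒  +1.
(a,b)_5: α=2, u≡1; β=1, v≡2 (mod 5); (1|5)=+1, (2|5)=-1; sign (−1)^0·+1^1·-1^2 = +1.
(a,b)_23: α=2, u≡1; β=3, v≡3 (mod 23); (1|23)=+1, (3|23)=+1; sign (−1)^0·+1^3·+1^2 = +1.
|Ram(-11, 2185)| = 2, even; anisotropic at {11, 19}.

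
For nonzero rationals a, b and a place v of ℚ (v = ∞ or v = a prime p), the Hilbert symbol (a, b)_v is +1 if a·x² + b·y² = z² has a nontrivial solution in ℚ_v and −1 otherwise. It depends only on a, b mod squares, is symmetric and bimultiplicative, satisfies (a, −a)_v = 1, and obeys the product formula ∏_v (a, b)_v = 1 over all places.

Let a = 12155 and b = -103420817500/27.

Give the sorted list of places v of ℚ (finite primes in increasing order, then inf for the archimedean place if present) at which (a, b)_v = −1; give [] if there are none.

[2, 3, 7, 13]

Mod squares: a ≡ 12155, b ≡ -21. Check v ∈ {∞, 2, 3, 5, 7, 11, 13, 17}.
v=3: a=3^0·(≡2), b=3^-3·(≡2) mod 3; (2|3)=-1, (2|3)=-1; (−1)^{0·-3·1}·(-1)^-3·(-1)^0 = -1.
v=11: a=11^1·(≡5), b=11^2·(≡9) mod 11; (5|11)=+1, (9|11)=+1; (−1)^{1·2·5}·(+1)^2·(+1)^1 = +1.
v=∞: 12155 > 0 and -21 < 0  ⇒  (a,b)_∞ = +1.
v=5: a=5^1·(≡1), b=5^4·(≡1) mod 5; (1|5)=+1, (1|5)=+1; (−1)^{1·4·2}·(+1)^4·(+1)^1 = +1.
v=7: a=7^0·(≡3), b=7^1·(≡4) mod 7; (3|7)=-1, (4|7)=+1; (−1)^{0·1·3}·(-1)^1·(+1)^0 = -1.
v=13: a=13^1·(≡12), b=13^2·(≡2) mod 13; (12|13)=+1, (2|13)=-1; (−1)^{1·2·6}·(+1)^2·(-1)^1 = -1.
v=2: v_2(a)=0, v_2(b)=2; units ≡ 3, 3 (mod 8); ε·ε+αω+βω = 1·1+0·1+2·1 ≡ 1  ⇒  (a,b)_2 = -1.
v=17: a=17^1·(≡1), b=17^2·(≡15) mod 17; (1|17)=+1, (15|17)=+1; (−1)^{1·2·8}·(+1)^2·(+1)^1 = +1.
Ram(12155, -21) = {2, 3, 7, 13}; no ℚ_2-point on the conic.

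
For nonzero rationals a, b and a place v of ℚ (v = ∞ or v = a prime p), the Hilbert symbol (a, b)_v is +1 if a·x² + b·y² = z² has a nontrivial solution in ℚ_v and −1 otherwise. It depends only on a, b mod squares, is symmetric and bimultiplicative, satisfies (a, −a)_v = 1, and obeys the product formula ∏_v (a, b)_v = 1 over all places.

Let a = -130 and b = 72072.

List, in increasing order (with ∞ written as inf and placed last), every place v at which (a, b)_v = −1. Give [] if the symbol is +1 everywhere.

[5, 7, 11, 13]

(a, b) ≡ (-130, 2002) mod (ℚ^×)²; places V = {2, 3, 5, 7, 11, 13, ∞}.
(a,b)_11: α=0, u≡2; β=1, v≡7 (mod 11); (2|11)=-1, (7|11)=-1; sign (−1)^0·-1^1·-1^0 = -1.
(a,b)_2: α=1, β=3; u≡7, v≡1 (mod 8); ε(u)ε(v)=1·0, αω(v)=1·0, βω(u)=3·0; sum ≡ 0  ⇒  +1.
(a,b)_13: α=1, u≡3; β=1, v≡6 (mod 13); (3|13)=+1, (6|13)=-1; sign (−1)^0·+1^1·-1^1 = -1.
(a,b)_∞: sgn(-130)=−, sgn(2002)=+, so +1.
(a,b)_3: α=0, u≡2; β=2, v≡1 (mod 3); (2|3)=-1, (1|3)=+1; sign (−1)^0·-1^2·+1^0 = +1.
(a,b)_5: α=1, u≡4; β=0, v≡2 (mod 5); (4|5)=+1, (2|5)=-1; sign (−1)^0·+1^0·-1^1 = -1.
(a,b)_7: α=0, u≡3; β=1, v≡6 (mod 7); (3|7)=-1, (6|7)=-1; sign (−1)^0·-1^1·-1^0 = -1.
(-130, 2002 / ℚ) ramifies at {5, 7, 11, 13}: a division algebra.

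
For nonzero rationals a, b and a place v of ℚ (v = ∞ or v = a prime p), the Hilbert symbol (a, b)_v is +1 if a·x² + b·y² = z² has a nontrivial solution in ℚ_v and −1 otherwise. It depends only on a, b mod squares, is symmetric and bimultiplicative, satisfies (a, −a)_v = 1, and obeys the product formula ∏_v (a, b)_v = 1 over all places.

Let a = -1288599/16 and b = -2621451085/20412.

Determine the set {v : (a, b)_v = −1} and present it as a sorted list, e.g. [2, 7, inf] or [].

(a, b) ≡ (-1288599, -524755) mod (ℚ^×)²; places V = {2, 3, 5, 7, 11, 13, 17, 19, 29, 37, 47, ∞}.
(a,b)_19: α=1, u≡16; β=0, v≡4 (mod 19); (16|19)=+1, (4|19)=+1; sign (−1)^0·+1^0·+1^1 = +1.
(a,b)_7: α=0, u≡5; β=-1, v≡5 (mod 7); (5|7)=-1, (5|7)=-1; sign (−1)^0·-1^-1·-1^0 = -1.
(a,b)_2: α=-4, β=-2; u≡1, v≡5 (mod 8); ε(u)ε(v)=0·0, αω(v)=-4·1, βω(u)=-2·0; sum ≡ 0  ⇒  +1.
(a,b)_5: α=0, u≡1; β=1, v≡4 (mod 5); (1|5)=+1, (4|5)=+1; sign (−1)^0·+1^1·+1^0 = +1.
(a,b)_3: α=1, u≡1; β=-6, v≡2 (mod 3); (1|3)=+1, (2|3)=-1; sign (−1)^0·+1^-6·-1^1 = -1.
(a,b)_17: α=0, u≡16; β=2, v≡15 (mod 17); (16|17)=+1, (15|17)=+1; sign (−1)^0·+1^2·+1^0 = +1.
(a,b)_37: α=1, u≡4; β=0, v≡1 (mod 37); (4|37)=+1, (1|37)=+1; sign (−1)^0·+1^0·+1^1 = +1.
(a,b)_13: α=1, u≡5; β=0, v≡10 (mod 13); (5|13)=-1, (10|13)=+1; sign (−1)^0·-1^0·+1^1 = +1.
(a,b)_29: α=0, u≡1; β=1, v≡24 (mod 29); (1|29)=+1, (24|29)=+1; sign (−1)^0·+1^1·+1^0 = +1.
(a,b)_47: α=1, u≡46; β=1, v≡17 (mod 47); (46|47)=-1, (17|47)=+1; sign (−1)^1·-1^1·+1^1 = +1.
(a,b)_11: α=0, u≡8; β=3, v≡10 (mod 11); (8|11)=-1, (10|11)=-1; sign (−1)^0·-1^3·-1^0 = -1.
(a,b)_∞: sgn(-1288599)=−, sgn(-524755)=−, so -1.
(-1288599, -524755 / ℚ) ramifies at {3, 7, 11, ∞}: a division algebra.

[3, 7, 11, inf]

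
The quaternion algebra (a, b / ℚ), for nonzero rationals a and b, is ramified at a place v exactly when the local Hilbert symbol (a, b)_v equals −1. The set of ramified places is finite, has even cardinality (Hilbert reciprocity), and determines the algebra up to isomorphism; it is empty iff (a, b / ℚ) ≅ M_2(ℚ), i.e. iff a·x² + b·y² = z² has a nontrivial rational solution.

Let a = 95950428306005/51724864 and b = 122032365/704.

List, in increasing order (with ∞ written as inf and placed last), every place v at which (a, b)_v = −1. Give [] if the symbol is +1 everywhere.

Mod squares: a ≡ 5, b ≡ 15015. Check v ∈ {∞, 2, 3, 5, 7, 11, 13, 23, 29, 31}.
v=11: a=11^0·(≡5), b=11^-1·(≡9) mod 11; (5|11)=+1, (9|11)=+1; (−1)^{0·-1·5}·(+1)^-1·(+1)^0 = +1.
v=∞: 5 > 0 and 15015 > 0  ⇒  (a,b)_∞ = +1.
v=29: a=29^-2·(≡13), b=29^0·(≡13) mod 29; (13|29)=+1, (13|29)=+1; (−1)^{-2·0·14}·(+1)^0·(+1)^-2 = +1.
v=13: a=13^4·(≡2), b=13^3·(≡11) mod 13; (2|13)=-1, (11|13)=-1; (−1)^{4·3·6}·(-1)^3·(-1)^4 = -1.
v=2: v_2(a)=-6, v_2(b)=-6; units ≡ 5, 7 (mod 8); ε·ε+αω+βω = 0·1+-6·0+-6·1 ≡ 0  ⇒  (a,b)_2 = +1.
v=31: a=31^-2·(≡9), b=31^0·(≡21) mod 31; (9|31)=+1, (21|31)=-1; (−1)^{-2·0·15}·(+1)^0·(-1)^-2 = +1.
v=5: a=5^1·(≡4), b=5^1·(≡2) mod 5; (4|5)=+1, (2|5)=-1; (−1)^{1·1·2}·(+1)^1·(-1)^1 = -1.
v=23: a=23^4·(≡17), b=23^2·(≡21) mod 23; (17|23)=-1, (21|23)=-1; (−1)^{4·2·11}·(-1)^2·(-1)^4 = +1.
v=3: a=3^0·(≡2), b=3^1·(≡1) mod 3; (2|3)=-1, (1|3)=+1; (−1)^{0·1·1}·(-1)^1·(+1)^0 = -1.
v=7: a=7^4·(≡5), b=7^1·(≡6) mod 7; (5|7)=-1, (6|7)=-1; (−1)^{4·1·3}·(-1)^1·(-1)^4 = -1.
(5, 15015 / ℚ) ramifies at {3, 5, 7, 13}: a division algebra.

[3, 5, 7, 13]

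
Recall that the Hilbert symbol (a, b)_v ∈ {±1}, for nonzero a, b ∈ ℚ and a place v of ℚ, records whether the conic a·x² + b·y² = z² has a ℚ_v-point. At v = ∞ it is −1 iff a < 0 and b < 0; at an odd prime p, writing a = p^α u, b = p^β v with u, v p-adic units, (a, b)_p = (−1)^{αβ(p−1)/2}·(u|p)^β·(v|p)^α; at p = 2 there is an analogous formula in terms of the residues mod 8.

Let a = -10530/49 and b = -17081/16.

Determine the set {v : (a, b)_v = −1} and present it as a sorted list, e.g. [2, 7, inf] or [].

Mod squares: a ≡ -130, b ≡ -17081. Check v ∈ {∞, 2, 3, 5, 7, 13, 19, 29, 31}.
v=29: a=29^0·(≡10), b=29^1·(≡23) mod 29; (10|29)=-1, (23|29)=+1; (−1)^{0·1·14}·(-1)^1·(+1)^0 = -1.
v=19: a=19^0·(≡10), b=19^1·(≡2) mod 19; (10|19)=-1, (2|19)=-1; (−1)^{0·1·9}·(-1)^1·(-1)^0 = -1.
v=13: a=13^1·(≡10), b=13^0·(≡9) mod 13; (10|13)=+1, (9|13)=+1; (−1)^{1·0·6}·(+1)^0·(+1)^1 = +1.
v=2: v_2(a)=1, v_2(b)=-4; units ≡ 7, 7 (mod 8); ε·ε+αω+βω = 1·1+1·0+-4·0 ≡ 1  ⇒  (a,b)_2 = -1.
v=∞: -130 < 0 and -17081 < 0  ⇒  (a,b)_∞ = -1.
v=3: a=3^4·(≡2), b=3^0·(≡1) mod 3; (2|3)=-1, (1|3)=+1; (−1)^{4·0·1}·(-1)^0·(+1)^4 = +1.
v=7: a=7^-2·(≡5), b=7^0·(≡3) mod 7; (5|7)=-1, (3|7)=-1; (−1)^{-2·0·3}·(-1)^0·(-1)^-2 = +1.
v=5: a=5^1·(≡1), b=5^0·(≡4) mod 5; (1|5)=+1, (4|5)=+1; (−1)^{1·0·2}·(+1)^0·(+1)^1 = +1.
v=31: a=31^0·(≡4), b=31^1·(≡14) mod 31; (4|31)=+1, (14|31)=+1; (−1)^{0·1·15}·(+1)^1·(+1)^0 = +1.
Ram(-130, -17081) = {2, 19, 29, ∞}; no ℚ_2-point on the conic.

[2, 19, 29, inf]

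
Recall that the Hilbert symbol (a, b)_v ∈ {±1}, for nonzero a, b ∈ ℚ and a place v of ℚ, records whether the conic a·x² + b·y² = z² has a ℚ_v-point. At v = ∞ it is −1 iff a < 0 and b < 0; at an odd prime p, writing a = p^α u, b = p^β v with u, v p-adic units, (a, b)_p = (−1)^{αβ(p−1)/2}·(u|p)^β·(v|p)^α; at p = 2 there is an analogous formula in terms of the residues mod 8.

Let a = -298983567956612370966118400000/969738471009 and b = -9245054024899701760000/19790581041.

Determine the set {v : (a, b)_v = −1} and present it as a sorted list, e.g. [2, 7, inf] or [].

[13, inf]

Mod squares: a ≡ -65, b ≡ -46. Check v ∈ {∞, 2, 3, 5, 7, 11, 13, 17, 23, 29, 31, 43}.
v=17: a=17^4·(≡14), b=17^4·(≡12) mod 17; (14|17)=-1, (12|17)=-1; (−1)^{4·4·8}·(-1)^4·(-1)^4 = +1.
v=13: a=13^3·(≡2), b=13^0·(≡5) mod 13; (2|13)=-1, (5|13)=-1; (−1)^{3·0·6}·(-1)^0·(-1)^3 = -1.
v=11: a=11^-2·(≡3), b=11^-2·(≡3) mod 11; (3|11)=+1, (3|11)=+1; (−1)^{-2·-2·5}·(+1)^-2·(+1)^-2 = +1.
v=43: a=43^2·(≡17), b=43^2·(≡31) mod 43; (17|43)=+1, (31|43)=+1; (−1)^{2·2·21}·(+1)^2·(+1)^2 = +1.
v=∞: -65 < 0 and -46 < 0  ⇒  (a,b)_∞ = -1.
v=23: a=23^4·(≡4), b=23^3·(≡17) mod 23; (4|23)=+1, (17|23)=-1; (−1)^{4·3·11}·(+1)^3·(-1)^4 = +1.
v=29: a=29^-2·(≡20), b=29^-2·(≡2) mod 29; (20|29)=+1, (2|29)=-1; (−1)^{-2·-2·14}·(+1)^-2·(-1)^-2 = +1.
v=2: v_2(a)=20, v_2(b)=13; units ≡ 7, 1 (mod 8); ε·ε+αω+βω = 1·0+20·0+13·0 ≡ 0  ⇒  (a,b)_2 = +1.
v=5: a=5^5·(≡3), b=5^4·(≡4) mod 5; (3|5)=-1, (4|5)=+1; (−1)^{5·4·2}·(-1)^4·(+1)^5 = +1.
v=3: a=3^-4·(≡1), b=3^-4·(≡2) mod 3; (1|3)=+1, (2|3)=-1; (−1)^{-4·-4·1}·(+1)^-4·(-1)^-4 = +1.
v=31: a=31^2·(≡18), b=31^2·(≡10) mod 31; (18|31)=+1, (10|31)=+1; (−1)^{2·2·15}·(+1)^2·(+1)^2 = +1.
v=7: a=7^-6·(≡3), b=7^-4·(≡3) mod 7; (3|7)=-1, (3|7)=-1; (−1)^{-6·-4·3}·(-1)^-4·(-1)^-6 = +1.
|Ram(-65, -46)| = 2, even; anisotropic at {13, ∞}.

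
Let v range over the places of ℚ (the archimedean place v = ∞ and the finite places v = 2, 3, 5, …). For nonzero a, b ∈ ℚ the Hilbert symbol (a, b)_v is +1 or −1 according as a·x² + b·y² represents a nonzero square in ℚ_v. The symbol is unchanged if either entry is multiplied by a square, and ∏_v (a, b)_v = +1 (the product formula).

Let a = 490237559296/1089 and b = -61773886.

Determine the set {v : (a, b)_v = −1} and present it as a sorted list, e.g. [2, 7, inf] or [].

[17, 29, 31, 47]

(a, b) ≡ (1992706, -61773886) mod (ℚ^×)²; places V = {2, 3, 11, 17, 29, 31, 43, 47, ∞}.
(a,b)_3: α=-2, u≡1; β=0, v≡2 (mod 3); (1|3)=+1, (2|3)=-1; sign (−1)^0·+1^0·-1^-2 = +1.
(a,b)_47: α=1, u≡9; β=1, v≡17 (mod 47); (9|47)=+1, (17|47)=+1; sign (−1)^1·+1^1·+1^1 = -1.
(a,b)_31: α=2, u≡21; β=1, v≡5 (mod 31); (21|31)=-1, (5|31)=+1; sign (−1)^0·-1^1·+1^2 = -1.
(a,b)_2: α=9, β=1; u≡1, v≡1 (mod 8); ε(u)ε(v)=0·0, αω(v)=9·0, βω(u)=1·0; sum ≡ 0  ⇒  +1.
(a,b)_11: α=-2, u≡5; β=0, v≡2 (mod 11); (5|11)=+1, (2|11)=-1; sign (−1)^0·+1^0·-1^-2 = +1.
(a,b)_29: α=1, u≡20; β=1, v≡3 (mod 29); (20|29)=+1, (3|29)=-1; sign (−1)^0·+1^1·-1^1 = -1.
(a,b)_∞: sgn(1992706)=+, sgn(-61773886)=−, so +1.
(a,b)_17: α=1, u≡10; β=1, v≡9 (mod 17); (10|17)=-1, (9|17)=+1; sign (−1)^0·-1^1·+1^1 = -1.
(a,b)_43: α=1, u≡38; β=1, v≡28 (mod 43); (38|43)=+1, (28|43)=-1; sign (−1)^1·+1^1·-1^1 = +1.
(1992706, -61773886 / ℚ) ramifies at {17, 29, 31, 47}: a division algebra.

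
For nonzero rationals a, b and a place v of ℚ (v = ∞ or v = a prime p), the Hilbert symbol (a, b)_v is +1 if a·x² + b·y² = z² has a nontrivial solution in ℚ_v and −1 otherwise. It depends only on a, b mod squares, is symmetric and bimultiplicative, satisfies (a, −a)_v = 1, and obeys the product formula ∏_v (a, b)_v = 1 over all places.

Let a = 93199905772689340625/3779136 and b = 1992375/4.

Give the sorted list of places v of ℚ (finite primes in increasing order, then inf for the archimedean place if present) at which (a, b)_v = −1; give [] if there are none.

Mod squares: a ≡ 230945, b ≡ 8855. Check v ∈ {∞, 2, 3, 5, 7, 11, 13, 17, 19, 23, 31}.
v=17: a=17^1·(≡2), b=17^0·(≡15) mod 17; (2|17)=+1, (15|17)=+1; (−1)^{1·0·8}·(+1)^0·(+1)^1 = +1.
v=5: a=5^5·(≡4), b=5^3·(≡1) mod 5; (4|5)=+1, (1|5)=+1; (−1)^{5·3·2}·(+1)^3·(+1)^5 = +1.
v=∞: 230945 > 0 and 8855 > 0  ⇒  (a,b)_∞ = +1.
v=19: a=19^1·(≡12), b=19^0·(≡4) mod 19; (12|19)=-1, (4|19)=+1; (−1)^{1·0·9}·(-1)^0·(+1)^1 = +1.
v=11: a=11^1·(≡7), b=11^1·(≡8) mod 11; (7|11)=-1, (8|11)=-1; (−1)^{1·1·5}·(-1)^1·(-1)^1 = -1.
v=31: a=31^2·(≡3), b=31^0·(≡9) mod 31; (3|31)=-1, (9|31)=+1; (−1)^{2·0·15}·(-1)^0·(+1)^2 = +1.
v=2: v_2(a)=-6, v_2(b)=-2; units ≡ 1, 7 (mod 8); ε·ε+αω+βω = 0·1+-6·0+-2·0 ≡ 0  ⇒  (a,b)_2 = +1.
v=23: a=23^4·(≡9), b=23^1·(≡19) mod 23; (9|23)=+1, (19|23)=-1; (−1)^{4·1·11}·(+1)^1·(-1)^4 = +1.
v=7: a=7^4·(≡2), b=7^1·(≡3) mod 7; (2|7)=+1, (3|7)=-1; (−1)^{4·1·3}·(+1)^1·(-1)^4 = +1.
v=3: a=3^-10·(≡2), b=3^2·(≡2) mod 3; (2|3)=-1, (2|3)=-1; (−1)^{-10·2·1}·(-1)^2·(-1)^-10 = +1.
v=13: a=13^1·(≡11), b=13^0·(≡2) mod 13; (11|13)=-1, (2|13)=-1; (−1)^{1·0·6}·(-1)^0·(-1)^1 = -1.
Ram(230945, 8855) = {11, 13}; no ℚ_11-point on the conic.

[11, 13]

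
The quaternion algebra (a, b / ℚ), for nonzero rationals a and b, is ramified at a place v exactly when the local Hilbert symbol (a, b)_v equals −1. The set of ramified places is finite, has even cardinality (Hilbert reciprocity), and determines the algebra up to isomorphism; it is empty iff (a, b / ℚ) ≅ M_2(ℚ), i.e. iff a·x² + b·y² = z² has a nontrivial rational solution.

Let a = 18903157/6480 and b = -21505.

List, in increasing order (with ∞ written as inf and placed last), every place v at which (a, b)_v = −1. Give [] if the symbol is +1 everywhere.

[5, 7, 19, 23]

(a, b) ≡ (665, -21505) mod (ℚ^×)²; places V = {2, 3, 5, 7, 11, 13, 17, 19, 23, 29, ∞}.
(a,b)_23: α=0, u≡10; β=1, v≡8 (mod 23); (10|23)=-1, (8|23)=+1; sign (−1)^0·-1^1·+1^0 = -1.
(a,b)_29: α=2, u≡18; β=0, v≡13 (mod 29); (18|29)=-1, (13|29)=+1; sign (−1)^0·-1^0·+1^2 = +1.
(a,b)_11: α=0, u≡9; β=1, v≡3 (mod 11); (9|11)=+1, (3|11)=+1; sign (−1)^0·+1^1·+1^0 = +1.
(a,b)_7: α=1, u≡1; β=0, v≡6 (mod 7); (1|7)=+1, (6|7)=-1; sign (−1)^0·+1^0·-1^1 = -1.
(a,b)_2: α=-4, β=0; u≡1, v≡7 (mod 8); ε(u)ε(v)=0·1, αω(v)=-4·0, βω(u)=0·0; sum ≡ 0  ⇒  +1.
(a,b)_∞: sgn(665)=+, sgn(-21505)=−, so +1.
(a,b)_17: α=0, u≡8; β=1, v≡10 (mod 17); (8|17)=+1, (10|17)=-1; sign (−1)^0·+1^1·-1^0 = +1.
(a,b)_3: α=-4, u≡2; β=0, v≡2 (mod 3); (2|3)=-1, (2|3)=-1; sign (−1)^0·-1^0·-1^-4 = +1.
(a,b)_5: α=-1, u≡2; β=1, v≡4 (mod 5); (2|5)=-1, (4|5)=+1; sign (−1)^0·-1^1·+1^-1 = -1.
(a,b)_19: α=1, u≡6; β=0, v≡3 (mod 19); (6|19)=+1, (3|19)=-1; sign (−1)^0·+1^0·-1^1 = -1.
(a,b)_13: α=2, u≡11; β=0, v≡10 (mod 13); (11|13)=-1, (10|13)=+1; sign (−1)^0·-1^0·+1^2 = +1.
(665, -21505 / ℚ) ramifies at {5, 7, 19, 23}: a division algebra.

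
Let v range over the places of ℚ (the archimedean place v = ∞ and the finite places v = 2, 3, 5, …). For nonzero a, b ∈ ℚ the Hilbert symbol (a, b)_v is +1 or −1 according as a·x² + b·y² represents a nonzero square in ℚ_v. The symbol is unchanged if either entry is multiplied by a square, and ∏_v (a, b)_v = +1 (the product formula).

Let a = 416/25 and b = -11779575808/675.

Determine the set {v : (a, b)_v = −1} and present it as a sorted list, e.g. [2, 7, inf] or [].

[2, 3, 7, 13]

(a, b) ≡ (26, -51051) mod (ℚ^×)²; places V = {2, 3, 5, 7, 11, 13, 17, ∞}.
(a,b)_∞: sgn(26)=+, sgn(-51051)=−, so +1.
(a,b)_11: α=0, u≡3; β=1, v≡5 (mod 11); (3|11)=+1, (5|11)=+1; sign (−1)^0·+1^1·+1^0 = +1.
(a,b)_3: α=0, u≡2; β=-3, v≡2 (mod 3); (2|3)=-1, (2|3)=-1; sign (−1)^0·-1^-3·-1^0 = -1.
(a,b)_17: α=0, u≡1; β=1, v≡3 (mod 17); (1|17)=+1, (3|17)=-1; sign (−1)^0·+1^1·-1^0 = +1.
(a,b)_5: α=-2, u≡1; β=-2, v≡1 (mod 5); (1|5)=+1, (1|5)=+1; sign (−1)^0·+1^-2·+1^-2 = +1.
(a,b)_7: α=0, u≡6; β=1, v≡4 (mod 7); (6|7)=-1, (4|7)=+1; sign (−1)^0·-1^1·+1^0 = -1.
(a,b)_13: α=1, u≡7; β=3, v≡9 (mod 13); (7|13)=-1, (9|13)=+1; sign (−1)^0·-1^3·+1^1 = -1.
(a,b)_2: α=5, β=12; u≡5, v≡5 (mod 8); ε(u)ε(v)=0·0, αω(v)=5·1, βω(u)=12·1; sum ≡ 1  ⇒  -1.
|Ram(26, -51051)| = 4, even; anisotropic at {2, 3, 7, 13}.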